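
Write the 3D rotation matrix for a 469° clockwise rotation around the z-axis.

Rotation matrix for clockwise 469° around z-axis:
A clockwise rotation by 469° is a counterclockwise rotation by -469°.
cos(-469°) = -0.3256, sin(-469°) = -0.9455
Result: [[-0.3256, 0.9455, 0], [-0.9455, -0.3256, 0], [0, 0, 1]]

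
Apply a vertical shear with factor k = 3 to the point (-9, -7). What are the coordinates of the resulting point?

Shear matrix for vertical shear with factor k = 3:
[[1, 0], [3, 1]]
Result: (-9, -7) → (-9, -34)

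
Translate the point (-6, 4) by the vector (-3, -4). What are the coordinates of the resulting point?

Translation by (-3, -4) (homogeneous matrix [[1, 0, -3], [0, 1, -4], [0, 0, 1]]):
x' = -6 + -3 = -9
y' = 4 + -4 = 0
Result: (-9, 0)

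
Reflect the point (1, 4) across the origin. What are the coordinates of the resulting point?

Reflection across origin: (1, 4) → (-1, -4)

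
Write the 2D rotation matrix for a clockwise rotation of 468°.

Rotation matrix formula: [[cos θ, -sin θ], [sin θ, cos θ]]
A clockwise rotation by 468° is equivalent to a counterclockwise rotation by -468°.
For θ = -468°:
cos(-468°) = -0.3090
sin(-468°) = -0.9511
Result: [[-0.3090, 0.9511], [-0.9511, -0.3090]]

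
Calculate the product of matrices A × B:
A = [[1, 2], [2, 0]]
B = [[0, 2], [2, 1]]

Matrix multiplication:
C[0][0] = 1×0 + 2×2 = 4
C[0][1] = 1×2 + 2×1 = 4
C[1][0] = 2×0 + 0×2 = 0
C[1][1] = 2×2 + 0×1 = 4
Result: [[4, 4], [0, 4]]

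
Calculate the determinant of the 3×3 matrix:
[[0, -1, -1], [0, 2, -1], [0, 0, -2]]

Expansion along first row:
det = 0·det([[2,-1],[0,-2]]) - -1·det([[0,-1],[0,-2]]) + -1·det([[0,2],[0,0]])
    = 0·(2·-2 - -1·0) - -1·(0·-2 - -1·0) + -1·(0·0 - 2·0)
    = 0·-4 - -1·0 + -1·0
    = 0 + 0 + 0 = 0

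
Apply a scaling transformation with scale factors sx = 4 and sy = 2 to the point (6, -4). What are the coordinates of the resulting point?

Scaling matrix:
[[4, 0], [0, 2]]
Result: (6 × 4, -4 × 2) = (24, -8)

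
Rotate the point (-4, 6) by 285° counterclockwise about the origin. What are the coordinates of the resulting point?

Rotation matrix for 285°: [[cos 285°, -sin 285°], [sin 285°, cos 285°]] ≈ [[0.258819, 0.965926], [-0.965926, 0.258819]]
[[0.258819, 0.965926], [-0.965926, 0.258819]] × [-4, 6]ᵀ ≈ [4.7603, 5.4166]ᵀ
Result: (4.7603, 5.4166)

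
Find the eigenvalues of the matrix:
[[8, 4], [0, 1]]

Characteristic equation: det(A - λI) = 0
λ² - (trace)λ + (det) = 0
trace = 8 + 1 = 9, det = (8)(1) - (4)(0) = 8
λ² - (9)λ + (8) = 0
λ = (9 ± √((9)² - 4·(8))) / 2 = (9 ± √49) / 2
Solving: λ = 1, 8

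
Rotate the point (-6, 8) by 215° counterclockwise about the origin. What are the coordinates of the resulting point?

Rotation matrix for 215°: [[cos 215°, -sin 215°], [sin 215°, cos 215°]] ≈ [[-0.819152, 0.573576], [-0.573576, -0.819152]]
[[-0.819152, 0.573576], [-0.573576, -0.819152]] × [-6, 8]ᵀ ≈ [9.5035, -3.1118]ᵀ
Result: (9.5035, -3.1118)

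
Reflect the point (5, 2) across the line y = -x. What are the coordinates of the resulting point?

Reflection across line y = -x: (5, 2) → (-2, -5)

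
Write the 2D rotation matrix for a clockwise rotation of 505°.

Rotation matrix formula: [[cos θ, -sin θ], [sin θ, cos θ]]
A clockwise rotation by 505° is equivalent to a counterclockwise rotation by -505°.
For θ = -505°:
cos(-505°) = -0.8192
sin(-505°) = -0.5736
Result: [[-0.8192, 0.5736], [-0.5736, -0.8192]]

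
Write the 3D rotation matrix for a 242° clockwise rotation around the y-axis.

Rotation matrix for clockwise 242° around y-axis:
A clockwise rotation by 242° is a counterclockwise rotation by -242°.
cos(-242°) = -0.4695, sin(-242°) = 0.8829
Result: [[-0.4695, 0, 0.8829], [0, 1, 0], [-0.8829, 0, -0.4695]]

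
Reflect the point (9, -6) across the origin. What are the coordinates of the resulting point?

Reflection across origin: (9, -6) → (-9, 6)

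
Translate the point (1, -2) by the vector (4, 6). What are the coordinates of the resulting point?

Translation by (4, 6) (homogeneous matrix [[1, 0, 4], [0, 1, 6], [0, 0, 1]]):
x' = 1 + 4 = 5
y' = -2 + 6 = 4
Result: (5, 4)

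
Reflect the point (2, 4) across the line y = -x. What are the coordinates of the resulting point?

Reflection across line y = -x: (2, 4) → (-4, -2)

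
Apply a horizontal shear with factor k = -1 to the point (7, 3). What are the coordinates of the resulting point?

Shear matrix for horizontal shear with factor k = -1:
[[1, -1], [0, 1]]
Result: (7, 3) → (4, 3)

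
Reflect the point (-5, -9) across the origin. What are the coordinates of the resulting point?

Reflection across origin: (-5, -9) → (5, 9)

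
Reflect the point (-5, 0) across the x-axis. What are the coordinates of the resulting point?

Reflection across x-axis: (-5, 0) → (-5, 0)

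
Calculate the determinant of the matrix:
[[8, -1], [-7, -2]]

For a 2×2 matrix [[a, b], [c, d]], det = ad - bc
det = (8)(-2) - (-1)(-7) = -16 - 7 = -23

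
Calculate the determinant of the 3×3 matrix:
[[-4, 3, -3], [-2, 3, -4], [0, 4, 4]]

Expansion along first row:
det = -4·det([[3,-4],[4,4]]) - 3·det([[-2,-4],[0,4]]) + -3·det([[-2,3],[0,4]])
    = -4·(3·4 - -4·4) - 3·(-2·4 - -4·0) + -3·(-2·4 - 3·0)
    = -4·28 - 3·-8 + -3·-8
    = -112 + 24 + 24 = -64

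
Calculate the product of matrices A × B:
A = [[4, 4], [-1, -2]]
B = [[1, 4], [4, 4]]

Matrix multiplication:
C[0][0] = 4×1 + 4×4 = 20
C[0][1] = 4×4 + 4×4 = 32
C[1][0] = -1×1 + -2×4 = -9
C[1][1] = -1×4 + -2×4 = -12
Result: [[20, 32], [-9, -12]]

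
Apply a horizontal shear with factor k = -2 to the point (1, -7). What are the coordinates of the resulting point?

Shear matrix for horizontal shear with factor k = -2:
[[1, -2], [0, 1]]
Result: (1, -7) → (15, -7)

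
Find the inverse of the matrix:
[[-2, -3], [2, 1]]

For [[a,b],[c,d]], inverse = (1/det)·[[d,-b],[-c,a]]
det = (-2)(1) - (-3)(2) = -2 - -6 = 4
Inverse = (1/4)·[[1, 3], [-2, -2]]
= [[1/4, 3/4], [-1/2, -1/2]]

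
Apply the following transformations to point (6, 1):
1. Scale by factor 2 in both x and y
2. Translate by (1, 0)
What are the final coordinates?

Step 1: Scale (6, 1) by 2 → (12, 2)
Step 2: Translate by (1, 0) → (13, 2)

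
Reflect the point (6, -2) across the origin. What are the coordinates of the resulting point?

Reflection across origin: (6, -2) → (-6, 2)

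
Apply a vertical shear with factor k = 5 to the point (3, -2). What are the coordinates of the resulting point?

Shear matrix for vertical shear with factor k = 5:
[[1, 0], [5, 1]]
Result: (3, -2) → (3, 13)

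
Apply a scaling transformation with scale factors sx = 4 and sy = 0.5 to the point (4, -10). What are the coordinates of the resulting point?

Scaling matrix:
[[4, 0], [0, 0.50]]
Result: (4 × 4, -10 × 0.5) = (16, -5)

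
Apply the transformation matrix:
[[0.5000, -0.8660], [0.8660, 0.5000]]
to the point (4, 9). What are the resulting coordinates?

Matrix multiplication:
[[0.5000, -0.8660], [0.8660, 0.5000]] × [4, 9]ᵀ
= [(0.5000)(4) + (-0.8660)(9), (0.8660)(4) + (0.5000)(9)]ᵀ
= [-5.7940, 7.9640]ᵀ
Result: (-5.7940, 7.9640)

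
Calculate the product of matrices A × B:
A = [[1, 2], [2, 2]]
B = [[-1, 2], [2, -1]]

Matrix multiplication:
C[0][0] = 1×-1 + 2×2 = 3
C[0][1] = 1×2 + 2×-1 = 0
C[1][0] = 2×-1 + 2×2 = 2
C[1][1] = 2×2 + 2×-1 = 2
Result: [[3, 0], [2, 2]]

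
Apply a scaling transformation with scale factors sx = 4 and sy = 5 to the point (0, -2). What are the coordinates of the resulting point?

Scaling matrix:
[[4, 0], [0, 5]]
Result: (0 × 4, -2 × 5) = (0, -10)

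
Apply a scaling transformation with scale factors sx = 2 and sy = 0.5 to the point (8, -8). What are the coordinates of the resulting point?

Scaling matrix:
[[2, 0], [0, 0.50]]
Result: (8 × 2, -8 × 0.5) = (16, -4)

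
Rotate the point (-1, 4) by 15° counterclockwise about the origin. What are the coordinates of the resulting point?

Rotation matrix for 15°: [[cos 15°, -sin 15°], [sin 15°, cos 15°]] ≈ [[0.965926, -0.258819], [0.258819, 0.965926]]
[[0.965926, -0.258819], [0.258819, 0.965926]] × [-1, 4]ᵀ ≈ [-2.0012, 3.6049]ᵀ
Result: (-2.0012, 3.6049)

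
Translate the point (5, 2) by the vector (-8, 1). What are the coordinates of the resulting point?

Translation by (-8, 1) (homogeneous matrix [[1, 0, -8], [0, 1, 1], [0, 0, 1]]):
x' = 5 + -8 = -3
y' = 2 + 1 = 3
Result: (-3, 3)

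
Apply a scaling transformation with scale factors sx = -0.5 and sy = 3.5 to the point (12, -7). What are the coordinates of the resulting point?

Scaling matrix:
[[-0.50, 0], [0, 3.50]]
Result: (12 × -0.5, -7 × 3.5) = (-6, -24.5)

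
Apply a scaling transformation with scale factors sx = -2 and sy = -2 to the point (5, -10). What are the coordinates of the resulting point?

Scaling matrix:
[[-2, 0], [0, -2]]
Result: (5 × -2, -10 × -2) = (-10, 20)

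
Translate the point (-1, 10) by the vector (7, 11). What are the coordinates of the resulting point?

Translation by (7, 11) (homogeneous matrix [[1, 0, 7], [0, 1, 11], [0, 0, 1]]):
x' = -1 + 7 = 6
y' = 10 + 11 = 21
Result: (6, 21)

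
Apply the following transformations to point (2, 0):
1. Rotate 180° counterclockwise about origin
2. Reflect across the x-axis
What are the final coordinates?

Step 1: Rotate 180° → (-2, 0)
Step 2: Reflect across x-axis → (-2, 0)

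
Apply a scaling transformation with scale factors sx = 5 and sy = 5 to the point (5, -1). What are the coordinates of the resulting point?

Scaling matrix:
[[5, 0], [0, 5]]
Result: (5 × 5, -1 × 5) = (25, -5)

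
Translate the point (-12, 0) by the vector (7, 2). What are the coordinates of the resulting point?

Translation by (7, 2) (homogeneous matrix [[1, 0, 7], [0, 1, 2], [0, 0, 1]]):
x' = -12 + 7 = -5
y' = 0 + 2 = 2
Result: (-5, 2)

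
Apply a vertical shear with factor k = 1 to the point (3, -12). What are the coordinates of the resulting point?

Shear matrix for vertical shear with factor k = 1:
[[1, 0], [1, 1]]
Result: (3, -12) → (3, -9)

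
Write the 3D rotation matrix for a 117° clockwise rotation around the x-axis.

Rotation matrix for clockwise 117° around x-axis:
A clockwise rotation by 117° is a counterclockwise rotation by -117°.
cos(-117°) = -0.4540, sin(-117°) = -0.8910
Result: [[1, 0, 0], [0, -0.4540, 0.8910], [0, -0.8910, -0.4540]]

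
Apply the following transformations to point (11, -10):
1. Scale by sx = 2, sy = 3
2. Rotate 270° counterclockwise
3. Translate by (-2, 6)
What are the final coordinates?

Step 1: Scale → (22, -30)
Step 2: Rotate 270° → (-30, -22)
Step 3: Translate → (-32, -16)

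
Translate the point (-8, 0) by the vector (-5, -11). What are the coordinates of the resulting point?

Translation by (-5, -11) (homogeneous matrix [[1, 0, -5], [0, 1, -11], [0, 0, 1]]):
x' = -8 + -5 = -13
y' = 0 + -11 = -11
Result: (-13, -11)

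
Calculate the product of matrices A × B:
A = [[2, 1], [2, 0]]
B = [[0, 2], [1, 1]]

Matrix multiplication:
C[0][0] = 2×0 + 1×1 = 1
C[0][1] = 2×2 + 1×1 = 5
C[1][0] = 2×0 + 0×1 = 0
C[1][1] = 2×2 + 0×1 = 4
Result: [[1, 5], [0, 4]]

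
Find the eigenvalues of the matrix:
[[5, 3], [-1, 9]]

Characteristic equation: det(A - λI) = 0
λ² - (trace)λ + (det) = 0
trace = 5 + 9 = 14, det = (5)(9) - (3)(-1) = 48
λ² - (14)λ + (48) = 0
λ = (14 ± √((14)² - 4·(48))) / 2 = (14 ± √4) / 2
Solving: λ = 6, 8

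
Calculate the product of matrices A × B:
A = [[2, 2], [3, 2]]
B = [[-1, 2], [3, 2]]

Matrix multiplication:
C[0][0] = 2×-1 + 2×3 = 4
C[0][1] = 2×2 + 2×2 = 8
C[1][0] = 3×-1 + 2×3 = 3
C[1][1] = 3×2 + 2×2 = 10
Result: [[4, 8], [3, 10]]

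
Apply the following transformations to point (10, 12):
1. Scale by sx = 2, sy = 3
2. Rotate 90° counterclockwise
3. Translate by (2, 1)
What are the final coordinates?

Step 1: Scale → (20, 36)
Step 2: Rotate 90° → (-36, 20)
Step 3: Translate → (-34, 21)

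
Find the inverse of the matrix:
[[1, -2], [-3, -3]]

For [[a,b],[c,d]], inverse = (1/det)·[[d,-b],[-c,a]]
det = (1)(-3) - (-2)(-3) = -3 - 6 = -9
Inverse = (1/-9)·[[-3, 2], [3, 1]]
= [[1/3, -2/9], [-1/3, -1/9]]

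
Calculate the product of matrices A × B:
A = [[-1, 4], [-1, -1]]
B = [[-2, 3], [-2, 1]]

Matrix multiplication:
C[0][0] = -1×-2 + 4×-2 = -6
C[0][1] = -1×3 + 4×1 = 1
C[1][0] = -1×-2 + -1×-2 = 4
C[1][1] = -1×3 + -1×1 = -4
Result: [[-6, 1], [4, -4]]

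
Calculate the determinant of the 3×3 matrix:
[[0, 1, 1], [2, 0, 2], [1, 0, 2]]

Expansion along first row:
det = 0·det([[0,2],[0,2]]) - 1·det([[2,2],[1,2]]) + 1·det([[2,0],[1,0]])
    = 0·(0·2 - 2·0) - 1·(2·2 - 2·1) + 1·(2·0 - 0·1)
    = 0·0 - 1·2 + 1·0
    = 0 + -2 + 0 = -2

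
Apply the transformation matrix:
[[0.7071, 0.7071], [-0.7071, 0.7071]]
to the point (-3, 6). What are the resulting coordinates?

Matrix multiplication:
[[0.7071, 0.7071], [-0.7071, 0.7071]] × [-3, 6]ᵀ
= [(0.7071)(-3) + (0.7071)(6), (-0.7071)(-3) + (0.7071)(6)]ᵀ
= [2.1213, 6.3639]ᵀ
Result: (2.1213, 6.3639)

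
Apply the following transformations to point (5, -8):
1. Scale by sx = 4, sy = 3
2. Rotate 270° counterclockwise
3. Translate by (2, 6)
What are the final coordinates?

Step 1: Scale → (20, -24)
Step 2: Rotate 270° → (-24, -20)
Step 3: Translate → (-22, -14)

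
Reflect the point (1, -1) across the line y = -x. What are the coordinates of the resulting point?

Reflection across line y = -x: (1, -1) → (1, -1)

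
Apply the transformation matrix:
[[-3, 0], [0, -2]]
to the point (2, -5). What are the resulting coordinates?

Matrix multiplication:
[[-3, 0], [0, -2]] × [2, -5]ᵀ
= [(-3)(2) + (0)(-5), (0)(2) + (-2)(-5)]ᵀ
= [-6, 10]ᵀ
Result: (-6, 10)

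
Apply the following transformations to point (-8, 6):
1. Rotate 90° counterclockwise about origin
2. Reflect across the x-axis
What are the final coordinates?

Step 1: Rotate 90° → (-6, -8)
Step 2: Reflect across x-axis → (-6, 8)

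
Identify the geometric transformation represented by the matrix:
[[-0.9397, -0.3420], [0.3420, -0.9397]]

This matrix represents: rotation by 160° counterclockwise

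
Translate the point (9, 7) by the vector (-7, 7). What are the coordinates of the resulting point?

Translation by (-7, 7) (homogeneous matrix [[1, 0, -7], [0, 1, 7], [0, 0, 1]]):
x' = 9 + -7 = 2
y' = 7 + 7 = 14
Result: (2, 14)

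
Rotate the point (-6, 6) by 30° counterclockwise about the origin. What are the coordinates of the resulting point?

Rotation matrix for 30°: [[cos 30°, -sin 30°], [sin 30°, cos 30°]] ≈ [[0.866025, -0.500000], [0.500000, 0.866025]]
[[0.866025, -0.500000], [0.500000, 0.866025]] × [-6, 6]ᵀ ≈ [-8.1962, 2.1962]ᵀ
Result: (-8.1962, 2.1962)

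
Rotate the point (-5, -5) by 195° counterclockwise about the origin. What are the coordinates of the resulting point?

Rotation matrix for 195°: [[cos 195°, -sin 195°], [sin 195°, cos 195°]] ≈ [[-0.965926, 0.258819], [-0.258819, -0.965926]]
[[-0.965926, 0.258819], [-0.258819, -0.965926]] × [-5, -5]ᵀ ≈ [3.5355, 6.1237]ᵀ
Result: (3.5355, 6.1237)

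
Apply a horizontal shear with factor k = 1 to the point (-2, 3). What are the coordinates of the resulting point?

Shear matrix for horizontal shear with factor k = 1:
[[1, 1], [0, 1]]
Result: (-2, 3) → (1, 3)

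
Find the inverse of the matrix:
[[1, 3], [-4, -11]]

For [[a,b],[c,d]], inverse = (1/det)·[[d,-b],[-c,a]]
det = (1)(-11) - (3)(-4) = -11 - -12 = 1
Inverse = [[-11, -3], [4, 1]]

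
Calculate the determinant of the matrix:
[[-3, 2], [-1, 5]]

For a 2×2 matrix [[a, b], [c, d]], det = ad - bc
det = (-3)(5) - (2)(-1) = -15 - -2 = -13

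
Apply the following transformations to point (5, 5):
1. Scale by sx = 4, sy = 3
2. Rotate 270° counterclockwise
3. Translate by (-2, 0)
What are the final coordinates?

Step 1: Scale → (20, 15)
Step 2: Rotate 270° → (15, -20)
Step 3: Translate → (13, -20)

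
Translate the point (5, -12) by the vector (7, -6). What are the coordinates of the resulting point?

Translation by (7, -6) (homogeneous matrix [[1, 0, 7], [0, 1, -6], [0, 0, 1]]):
x' = 5 + 7 = 12
y' = -12 + -6 = -18
Result: (12, -18)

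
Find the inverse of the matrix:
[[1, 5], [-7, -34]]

For [[a,b],[c,d]], inverse = (1/det)·[[d,-b],[-c,a]]
det = (1)(-34) - (5)(-7) = -34 - -35 = 1
Inverse = [[-34, -5], [7, 1]]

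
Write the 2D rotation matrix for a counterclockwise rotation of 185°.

Rotation matrix formula: [[cos θ, -sin θ], [sin θ, cos θ]]
For θ = 185°:
cos(185°) = -0.9962
sin(185°) = -0.0872
Result: [[-0.9962, 0.0872], [-0.0872, -0.9962]]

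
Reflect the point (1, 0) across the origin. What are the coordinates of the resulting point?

Reflection across origin: (1, 0) → (-1, 0)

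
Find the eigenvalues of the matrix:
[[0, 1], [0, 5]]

Characteristic equation: det(A - λI) = 0
λ² - (trace)λ + (det) = 0
trace = 0 + 5 = 5, det = (0)(5) - (1)(0) = 0
λ² - (5)λ + (0) = 0
λ = (5 ± √((5)² - 4·(0))) / 2 = (5 ± √25) / 2
Solving: λ = 0, 5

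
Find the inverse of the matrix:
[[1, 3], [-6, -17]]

For [[a,b],[c,d]], inverse = (1/det)·[[d,-b],[-c,a]]
det = (1)(-17) - (3)(-6) = -17 - -18 = 1
Inverse = [[-17, -3], [6, 1]]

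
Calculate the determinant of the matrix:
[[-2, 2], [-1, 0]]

For a 2×2 matrix [[a, b], [c, d]], det = ad - bc
det = (-2)(0) - (2)(-1) = 0 - -2 = 2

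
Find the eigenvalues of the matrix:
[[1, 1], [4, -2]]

Characteristic equation: det(A - λI) = 0
λ² - (trace)λ + (det) = 0
trace = 1 + -2 = -1, det = (1)(-2) - (1)(4) = -6
λ² - (-1)λ + (-6) = 0
λ = (-1 ± √((-1)² - 4·(-6))) / 2 = (-1 ± √25) / 2
Solving: λ = -3, 2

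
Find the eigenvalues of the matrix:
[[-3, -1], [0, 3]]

Characteristic equation: det(A - λI) = 0
λ² - (trace)λ + (det) = 0
trace = -3 + 3 = 0, det = (-3)(3) - (-1)(0) = -9
λ² - (0)λ + (-9) = 0
λ = (0 ± √((0)² - 4·(-9))) / 2 = (0 ± √36) / 2
Solving: λ = -3, 3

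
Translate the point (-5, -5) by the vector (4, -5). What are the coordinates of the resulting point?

Translation by (4, -5) (homogeneous matrix [[1, 0, 4], [0, 1, -5], [0, 0, 1]]):
x' = -5 + 4 = -1
y' = -5 + -5 = -10
Result: (-1, -10)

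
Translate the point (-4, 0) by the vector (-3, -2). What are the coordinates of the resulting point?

Translation by (-3, -2) (homogeneous matrix [[1, 0, -3], [0, 1, -2], [0, 0, 1]]):
x' = -4 + -3 = -7
y' = 0 + -2 = -2
Result: (-7, -2)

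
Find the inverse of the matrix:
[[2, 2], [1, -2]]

For [[a,b],[c,d]], inverse = (1/det)·[[d,-b],[-c,a]]
det = (2)(-2) - (2)(1) = -4 - 2 = -6
Inverse = (1/-6)·[[-2, -2], [-1, 2]]
= [[1/3, 1/3], [1/6, -1/3]]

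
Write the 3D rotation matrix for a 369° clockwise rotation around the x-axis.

Rotation matrix for clockwise 369° around x-axis:
A clockwise rotation by 369° is a counterclockwise rotation by -369°.
cos(-369°) = 0.9877, sin(-369°) = -0.1564
Result: [[1, 0, 0], [0, 0.9877, 0.1564], [0, -0.1564, 0.9877]]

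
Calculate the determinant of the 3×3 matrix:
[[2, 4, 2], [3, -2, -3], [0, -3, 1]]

Expansion along first row:
det = 2·det([[-2,-3],[-3,1]]) - 4·det([[3,-3],[0,1]]) + 2·det([[3,-2],[0,-3]])
    = 2·(-2·1 - -3·-3) - 4·(3·1 - -3·0) + 2·(3·-3 - -2·0)
    = 2·-11 - 4·3 + 2·-9
    = -22 + -12 + -18 = -52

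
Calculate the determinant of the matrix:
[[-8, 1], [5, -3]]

For a 2×2 matrix [[a, b], [c, d]], det = ad - bc
det = (-8)(-3) - (1)(5) = 24 - 5 = 19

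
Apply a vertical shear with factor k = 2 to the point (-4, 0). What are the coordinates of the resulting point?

Shear matrix for vertical shear with factor k = 2:
[[1, 0], [2, 1]]
Result: (-4, 0) → (-4, -8)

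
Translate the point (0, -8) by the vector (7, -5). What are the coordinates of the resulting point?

Translation by (7, -5) (homogeneous matrix [[1, 0, 7], [0, 1, -5], [0, 0, 1]]):
x' = 0 + 7 = 7
y' = -8 + -5 = -13
Result: (7, -13)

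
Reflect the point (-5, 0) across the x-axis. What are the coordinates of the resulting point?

Reflection across x-axis: (-5, 0) → (-5, 0)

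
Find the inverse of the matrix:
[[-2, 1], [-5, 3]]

For [[a,b],[c,d]], inverse = (1/det)·[[d,-b],[-c,a]]
det = (-2)(3) - (1)(-5) = -6 - -5 = -1
Inverse = (1/-1)·[[3, -1], [5, -2]]
= [[-3, 1], [-5, 2]]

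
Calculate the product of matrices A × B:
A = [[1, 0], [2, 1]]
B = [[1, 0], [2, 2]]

Matrix multiplication:
C[0][0] = 1×1 + 0×2 = 1
C[0][1] = 1×0 + 0×2 = 0
C[1][0] = 2×1 + 1×2 = 4
C[1][1] = 2×0 + 1×2 = 2
Result: [[1, 0], [4, 2]]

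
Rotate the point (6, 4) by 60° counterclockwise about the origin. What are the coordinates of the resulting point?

Rotation matrix for 60°: [[cos 60°, -sin 60°], [sin 60°, cos 60°]] ≈ [[0.500000, -0.866025], [0.866025, 0.500000]]
[[0.500000, -0.866025], [0.866025, 0.500000]] × [6, 4]ᵀ ≈ [-0.4641, 7.1962]ᵀ
Result: (-0.4641, 7.1962)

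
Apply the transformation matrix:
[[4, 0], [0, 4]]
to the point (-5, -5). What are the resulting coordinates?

Matrix multiplication:
[[4, 0], [0, 4]] × [-5, -5]ᵀ
= [(4)(-5) + (0)(-5), (0)(-5) + (4)(-5)]ᵀ
= [-20, -20]ᵀ
Result: (-20, -20)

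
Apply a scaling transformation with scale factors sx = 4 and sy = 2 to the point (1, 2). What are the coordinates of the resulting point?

Scaling matrix:
[[4, 0], [0, 2]]
Result: (1 × 4, 2 × 2) = (4, 4)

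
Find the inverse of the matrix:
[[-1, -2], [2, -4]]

For [[a,b],[c,d]], inverse = (1/det)·[[d,-b],[-c,a]]
det = (-1)(-4) - (-2)(2) = 4 - -4 = 8
Inverse = (1/8)·[[-4, 2], [-2, -1]]
= [[-1/2, 1/4], [-1/4, -1/8]]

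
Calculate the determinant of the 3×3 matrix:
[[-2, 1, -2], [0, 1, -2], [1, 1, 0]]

Expansion along first row:
det = -2·det([[1,-2],[1,0]]) - 1·det([[0,-2],[1,0]]) + -2·det([[0,1],[1,1]])
    = -2·(1·0 - -2·1) - 1·(0·0 - -2·1) + -2·(0·1 - 1·1)
    = -2·2 - 1·2 + -2·-1
    = -4 + -2 + 2 = -4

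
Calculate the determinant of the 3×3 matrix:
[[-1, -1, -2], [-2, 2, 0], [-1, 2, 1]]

Expansion along first row:
det = -1·det([[2,0],[2,1]]) - -1·det([[-2,0],[-1,1]]) + -2·det([[-2,2],[-1,2]])
    = -1·(2·1 - 0·2) - -1·(-2·1 - 0·-1) + -2·(-2·2 - 2·-1)
    = -1·2 - -1·-2 + -2·-2
    = -2 + -2 + 4 = 0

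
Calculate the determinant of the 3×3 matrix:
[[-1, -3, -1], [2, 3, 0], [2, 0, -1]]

Expansion along first row:
det = -1·det([[3,0],[0,-1]]) - -3·det([[2,0],[2,-1]]) + -1·det([[2,3],[2,0]])
    = -1·(3·-1 - 0·0) - -3·(2·-1 - 0·2) + -1·(2·0 - 3·2)
    = -1·-3 - -3·-2 + -1·-6
    = 3 + -6 + 6 = 3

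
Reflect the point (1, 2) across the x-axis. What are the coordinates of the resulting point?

Reflection across x-axis: (1, 2) → (1, -2)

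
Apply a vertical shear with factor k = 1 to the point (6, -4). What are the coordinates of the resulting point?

Shear matrix for vertical shear with factor k = 1:
[[1, 0], [1, 1]]
Result: (6, -4) → (6, 2)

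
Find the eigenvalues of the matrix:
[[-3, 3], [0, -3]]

Characteristic equation: det(A - λI) = 0
λ² - (trace)λ + (det) = 0
trace = -3 + -3 = -6, det = (-3)(-3) - (3)(0) = 9
λ² - (-6)λ + (9) = 0
λ = (-6 ± √((-6)² - 4·(9))) / 2 = (-6 ± √0) / 2
Solving: λ = -3, -3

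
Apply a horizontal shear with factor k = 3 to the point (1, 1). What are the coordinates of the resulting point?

Shear matrix for horizontal shear with factor k = 3:
[[1, 3], [0, 1]]
Result: (1, 1) → (4, 1)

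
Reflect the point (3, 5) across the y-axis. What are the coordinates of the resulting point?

Reflection across y-axis: (3, 5) → (-3, 5)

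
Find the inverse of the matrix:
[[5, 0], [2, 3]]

For [[a,b],[c,d]], inverse = (1/det)·[[d,-b],[-c,a]]
det = (5)(3) - (0)(2) = 15 - 0 = 15
Inverse = (1/15)·[[3, 0], [-2, 5]]
= [[1/5, 0], [-2/15, 1/3]]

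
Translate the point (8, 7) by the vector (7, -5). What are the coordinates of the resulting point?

Translation by (7, -5) (homogeneous matrix [[1, 0, 7], [0, 1, -5], [0, 0, 1]]):
x' = 8 + 7 = 15
y' = 7 + -5 = 2
Result: (15, 2)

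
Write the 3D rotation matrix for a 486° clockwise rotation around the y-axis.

Rotation matrix for clockwise 486° around y-axis:
A clockwise rotation by 486° is a counterclockwise rotation by -486°.
cos(-486°) = -0.5878, sin(-486°) = -0.8090
Result: [[-0.5878, 0, -0.8090], [0, 1, 0], [0.8090, 0, -0.5878]]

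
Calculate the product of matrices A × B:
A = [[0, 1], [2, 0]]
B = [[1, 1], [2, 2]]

Matrix multiplication:
C[0][0] = 0×1 + 1×2 = 2
C[0][1] = 0×1 + 1×2 = 2
C[1][0] = 2×1 + 0×2 = 2
C[1][1] = 2×1 + 0×2 = 2
Result: [[2, 2], [2, 2]]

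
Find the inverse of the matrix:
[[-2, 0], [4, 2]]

For [[a,b],[c,d]], inverse = (1/det)·[[d,-b],[-c,a]]
det = (-2)(2) - (0)(4) = -4 - 0 = -4
Inverse = (1/-4)·[[2, 0], [-4, -2]]
= [[-1/2, 0], [1, 1/2]]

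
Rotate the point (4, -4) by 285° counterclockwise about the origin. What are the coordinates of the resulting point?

Rotation matrix for 285°: [[cos 285°, -sin 285°], [sin 285°, cos 285°]] ≈ [[0.258819, 0.965926], [-0.965926, 0.258819]]
[[0.258819, 0.965926], [-0.965926, 0.258819]] × [4, -4]ᵀ ≈ [-2.8284, -4.8990]ᵀ
Result: (-2.8284, -4.8990)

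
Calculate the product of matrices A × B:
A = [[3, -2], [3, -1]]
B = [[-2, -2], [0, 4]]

Matrix multiplication:
C[0][0] = 3×-2 + -2×0 = -6
C[0][1] = 3×-2 + -2×4 = -14
C[1][0] = 3×-2 + -1×0 = -6
C[1][1] = 3×-2 + -1×4 = -10
Result: [[-6, -14], [-6, -10]]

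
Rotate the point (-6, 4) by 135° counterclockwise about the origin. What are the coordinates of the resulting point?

Rotation matrix for 135°: [[cos 135°, -sin 135°], [sin 135°, cos 135°]] ≈ [[-0.707107, -0.707107], [0.707107, -0.707107]]
[[-0.707107, -0.707107], [0.707107, -0.707107]] × [-6, 4]ᵀ ≈ [1.4142, -7.0711]ᵀ
Result: (1.4142, -7.0711)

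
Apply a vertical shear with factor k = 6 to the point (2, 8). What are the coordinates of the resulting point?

Shear matrix for vertical shear with factor k = 6:
[[1, 0], [6, 1]]
Result: (2, 8) → (2, 20)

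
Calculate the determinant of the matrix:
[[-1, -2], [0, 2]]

For a 2×2 matrix [[a, b], [c, d]], det = ad - bc
det = (-1)(2) - (-2)(0) = -2 - 0 = -2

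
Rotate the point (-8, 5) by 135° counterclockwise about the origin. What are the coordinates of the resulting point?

Rotation matrix for 135°: [[cos 135°, -sin 135°], [sin 135°, cos 135°]] ≈ [[-0.707107, -0.707107], [0.707107, -0.707107]]
[[-0.707107, -0.707107], [0.707107, -0.707107]] × [-8, 5]ᵀ ≈ [2.1213, -9.1924]ᵀ
Result: (2.1213, -9.1924)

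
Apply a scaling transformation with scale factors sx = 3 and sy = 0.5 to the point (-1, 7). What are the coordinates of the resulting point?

Scaling matrix:
[[3, 0], [0, 0.50]]
Result: (-1 × 3, 7 × 0.5) = (-3, 3.5)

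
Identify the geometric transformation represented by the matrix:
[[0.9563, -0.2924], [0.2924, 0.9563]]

This matrix represents: rotation by 17° counterclockwise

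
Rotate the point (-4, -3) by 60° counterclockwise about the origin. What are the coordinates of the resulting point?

Rotation matrix for 60°: [[cos 60°, -sin 60°], [sin 60°, cos 60°]] ≈ [[0.500000, -0.866025], [0.866025, 0.500000]]
[[0.500000, -0.866025], [0.866025, 0.500000]] × [-4, -3]ᵀ ≈ [0.5981, -4.9641]ᵀ
Result: (0.5981, -4.9641)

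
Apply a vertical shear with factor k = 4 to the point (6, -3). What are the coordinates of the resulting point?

Shear matrix for vertical shear with factor k = 4:
[[1, 0], [4, 1]]
Result: (6, -3) → (6, 21)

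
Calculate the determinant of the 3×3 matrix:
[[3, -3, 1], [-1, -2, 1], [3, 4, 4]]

Expansion along first row:
det = 3·det([[-2,1],[4,4]]) - -3·det([[-1,1],[3,4]]) + 1·det([[-1,-2],[3,4]])
    = 3·(-2·4 - 1·4) - -3·(-1·4 - 1·3) + 1·(-1·4 - -2·3)
    = 3·-12 - -3·-7 + 1·2
    = -36 + -21 + 2 = -55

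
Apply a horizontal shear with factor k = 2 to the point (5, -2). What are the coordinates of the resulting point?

Shear matrix for horizontal shear with factor k = 2:
[[1, 2], [0, 1]]
Result: (5, -2) → (1, -2)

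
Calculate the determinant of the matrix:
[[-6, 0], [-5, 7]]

For a 2×2 matrix [[a, b], [c, d]], det = ad - bc
det = (-6)(7) - (0)(-5) = -42 - 0 = -42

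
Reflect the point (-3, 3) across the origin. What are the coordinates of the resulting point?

Reflection across origin: (-3, 3) → (3, -3)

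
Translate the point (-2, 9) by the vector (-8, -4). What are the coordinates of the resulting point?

Translation by (-8, -4) (homogeneous matrix [[1, 0, -8], [0, 1, -4], [0, 0, 1]]):
x' = -2 + -8 = -10
y' = 9 + -4 = 5
Result: (-10, 5)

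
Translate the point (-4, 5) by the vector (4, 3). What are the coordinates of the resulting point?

Translation by (4, 3) (homogeneous matrix [[1, 0, 4], [0, 1, 3], [0, 0, 1]]):
x' = -4 + 4 = 0
y' = 5 + 3 = 8
Result: (0, 8)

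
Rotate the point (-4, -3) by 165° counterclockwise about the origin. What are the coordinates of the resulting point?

Rotation matrix for 165°: [[cos 165°, -sin 165°], [sin 165°, cos 165°]] ≈ [[-0.965926, -0.258819], [0.258819, -0.965926]]
[[-0.965926, -0.258819], [0.258819, -0.965926]] × [-4, -3]ᵀ ≈ [4.6402, 1.8625]ᵀ
Result: (4.6402, 1.8625)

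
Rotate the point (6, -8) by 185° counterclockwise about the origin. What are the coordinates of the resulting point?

Rotation matrix for 185°: [[cos 185°, -sin 185°], [sin 185°, cos 185°]] ≈ [[-0.996195, 0.087156], [-0.087156, -0.996195]]
[[-0.996195, 0.087156], [-0.087156, -0.996195]] × [6, -8]ᵀ ≈ [-6.6744, 7.4466]ᵀ
Result: (-6.6744, 7.4466)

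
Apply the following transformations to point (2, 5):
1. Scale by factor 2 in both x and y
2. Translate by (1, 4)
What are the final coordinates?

Step 1: Scale (2, 5) by 2 → (4, 10)
Step 2: Translate by (1, 4) → (5, 14)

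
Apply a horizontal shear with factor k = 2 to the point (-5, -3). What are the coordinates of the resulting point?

Shear matrix for horizontal shear with factor k = 2:
[[1, 2], [0, 1]]
Result: (-5, -3) → (-11, -3)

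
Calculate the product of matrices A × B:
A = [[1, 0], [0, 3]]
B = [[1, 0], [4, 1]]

Matrix multiplication:
C[0][0] = 1×1 + 0×4 = 1
C[0][1] = 1×0 + 0×1 = 0
C[1][0] = 0×1 + 3×4 = 12
C[1][1] = 0×0 + 3×1 = 3
Result: [[1, 0], [12, 3]]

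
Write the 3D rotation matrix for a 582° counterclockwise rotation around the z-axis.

Rotation matrix for counterclockwise 582° around z-axis:
cos(582°) = -0.7431, sin(582°) = -0.6691
Result: [[-0.7431, 0.6691, 0], [-0.6691, -0.7431, 0], [0, 0, 1]]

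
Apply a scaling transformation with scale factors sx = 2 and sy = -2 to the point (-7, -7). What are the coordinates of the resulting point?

Scaling matrix:
[[2, 0], [0, -2]]
Result: (-7 × 2, -7 × -2) = (-14, 14)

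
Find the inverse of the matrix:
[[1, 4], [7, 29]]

For [[a,b],[c,d]], inverse = (1/det)·[[d,-b],[-c,a]]
det = (1)(29) - (4)(7) = 29 - 28 = 1
Inverse = [[29, -4], [-7, 1]]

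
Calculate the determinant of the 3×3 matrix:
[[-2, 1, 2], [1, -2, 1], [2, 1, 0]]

Expansion along first row:
det = -2·det([[-2,1],[1,0]]) - 1·det([[1,1],[2,0]]) + 2·det([[1,-2],[2,1]])
    = -2·(-2·0 - 1·1) - 1·(1·0 - 1·2) + 2·(1·1 - -2·2)
    = -2·-1 - 1·-2 + 2·5
    = 2 + 2 + 10 = 14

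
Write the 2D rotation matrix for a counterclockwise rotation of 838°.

Rotation matrix formula: [[cos θ, -sin θ], [sin θ, cos θ]]
For θ = 838°:
cos(838°) = -0.4695
sin(838°) = 0.8829
Result: [[-0.4695, -0.8829], [0.8829, -0.4695]]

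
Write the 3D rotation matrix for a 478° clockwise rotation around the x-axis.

Rotation matrix for clockwise 478° around x-axis:
A clockwise rotation by 478° is a counterclockwise rotation by -478°.
cos(-478°) = -0.4695, sin(-478°) = -0.8829
Result: [[1, 0, 0], [0, -0.4695, 0.8829], [0, -0.8829, -0.4695]]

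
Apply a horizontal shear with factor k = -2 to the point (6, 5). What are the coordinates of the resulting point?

Shear matrix for horizontal shear with factor k = -2:
[[1, -2], [0, 1]]
Result: (6, 5) → (-4, 5)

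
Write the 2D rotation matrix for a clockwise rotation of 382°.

Rotation matrix formula: [[cos θ, -sin θ], [sin θ, cos θ]]
A clockwise rotation by 382° is equivalent to a counterclockwise rotation by -382°.
For θ = -382°:
cos(-382°) = 0.9272
sin(-382°) = -0.3746
Result: [[0.9272, 0.3746], [-0.3746, 0.9272]]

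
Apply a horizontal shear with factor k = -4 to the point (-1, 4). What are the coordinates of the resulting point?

Shear matrix for horizontal shear with factor k = -4:
[[1, -4], [0, 1]]
Result: (-1, 4) → (-17, 4)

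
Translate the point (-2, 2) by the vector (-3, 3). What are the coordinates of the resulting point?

Translation by (-3, 3) (homogeneous matrix [[1, 0, -3], [0, 1, 3], [0, 0, 1]]):
x' = -2 + -3 = -5
y' = 2 + 3 = 5
Result: (-5, 5)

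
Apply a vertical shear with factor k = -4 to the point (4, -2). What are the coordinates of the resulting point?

Shear matrix for vertical shear with factor k = -4:
[[1, 0], [-4, 1]]
Result: (4, -2) → (4, -18)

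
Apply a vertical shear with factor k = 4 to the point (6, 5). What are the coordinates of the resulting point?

Shear matrix for vertical shear with factor k = 4:
[[1, 0], [4, 1]]
Result: (6, 5) → (6, 29)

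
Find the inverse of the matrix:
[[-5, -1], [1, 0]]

For [[a,b],[c,d]], inverse = (1/det)·[[d,-b],[-c,a]]
det = (-5)(0) - (-1)(1) = 0 - -1 = 1
Inverse = [[0, 1], [-1, -5]]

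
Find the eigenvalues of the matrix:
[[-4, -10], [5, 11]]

Characteristic equation: det(A - λI) = 0
λ² - (trace)λ + (det) = 0
trace = -4 + 11 = 7, det = (-4)(11) - (-10)(5) = 6
λ² - (7)λ + (6) = 0
λ = (7 ± √((7)² - 4·(6))) / 2 = (7 ± √25) / 2
Solving: λ = 1, 6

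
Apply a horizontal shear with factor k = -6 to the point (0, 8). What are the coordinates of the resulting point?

Shear matrix for horizontal shear with factor k = -6:
[[1, -6], [0, 1]]
Result: (0, 8) → (-48, 8)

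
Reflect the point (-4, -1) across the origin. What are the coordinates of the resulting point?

Reflection across origin: (-4, -1) → (4, 1)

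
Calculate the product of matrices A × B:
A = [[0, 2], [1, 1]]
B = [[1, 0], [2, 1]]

Matrix multiplication:
C[0][0] = 0×1 + 2×2 = 4
C[0][1] = 0×0 + 2×1 = 2
C[1][0] = 1×1 + 1×2 = 3
C[1][1] = 1×0 + 1×1 = 1
Result: [[4, 2], [3, 1]]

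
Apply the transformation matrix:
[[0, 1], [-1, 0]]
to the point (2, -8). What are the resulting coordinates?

Matrix multiplication:
[[0, 1], [-1, 0]] × [2, -8]ᵀ
= [(0)(2) + (1)(-8), (-1)(2) + (0)(-8)]ᵀ
= [-8, -2]ᵀ
Result: (-8, -2)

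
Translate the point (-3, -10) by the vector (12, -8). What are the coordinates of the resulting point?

Translation by (12, -8) (homogeneous matrix [[1, 0, 12], [0, 1, -8], [0, 0, 1]]):
x' = -3 + 12 = 9
y' = -10 + -8 = -18
Result: (9, -18)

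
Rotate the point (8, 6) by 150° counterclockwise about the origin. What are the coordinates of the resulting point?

Rotation matrix for 150°: [[cos 150°, -sin 150°], [sin 150°, cos 150°]] ≈ [[-0.866025, -0.500000], [0.500000, -0.866025]]
[[-0.866025, -0.500000], [0.500000, -0.866025]] × [8, 6]ᵀ ≈ [-9.9282, -1.1962]ᵀ
Result: (-9.9282, -1.1962)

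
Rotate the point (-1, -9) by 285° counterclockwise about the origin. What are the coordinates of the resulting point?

Rotation matrix for 285°: [[cos 285°, -sin 285°], [sin 285°, cos 285°]] ≈ [[0.258819, 0.965926], [-0.965926, 0.258819]]
[[0.258819, 0.965926], [-0.965926, 0.258819]] × [-1, -9]ᵀ ≈ [-8.9522, -1.3634]ᵀ
Result: (-8.9522, -1.3634)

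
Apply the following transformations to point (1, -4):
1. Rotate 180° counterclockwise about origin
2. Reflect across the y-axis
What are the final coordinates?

Step 1: Rotate 180° → (-1, 4)
Step 2: Reflect across y-axis → (1, 4)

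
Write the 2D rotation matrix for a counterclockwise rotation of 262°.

Rotation matrix formula: [[cos θ, -sin θ], [sin θ, cos θ]]
For θ = 262°:
cos(262°) = -0.1392
sin(262°) = -0.9903
Result: [[-0.1392, 0.9903], [-0.9903, -0.1392]]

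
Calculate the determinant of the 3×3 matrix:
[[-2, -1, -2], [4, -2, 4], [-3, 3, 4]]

Expansion along first row:
det = -2·det([[-2,4],[3,4]]) - -1·det([[4,4],[-3,4]]) + -2·det([[4,-2],[-3,3]])
    = -2·(-2·4 - 4·3) - -1·(4·4 - 4·-3) + -2·(4·3 - -2·-3)
    = -2·-20 - -1·28 + -2·6
    = 40 + 28 + -12 = 56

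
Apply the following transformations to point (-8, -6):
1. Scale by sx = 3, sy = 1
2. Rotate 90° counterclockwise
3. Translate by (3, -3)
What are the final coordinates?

Step 1: Scale → (-24, -6)
Step 2: Rotate 90° → (6, -24)
Step 3: Translate → (9, -27)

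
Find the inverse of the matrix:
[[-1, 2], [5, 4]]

For [[a,b],[c,d]], inverse = (1/det)·[[d,-b],[-c,a]]
det = (-1)(4) - (2)(5) = -4 - 10 = -14
Inverse = (1/-14)·[[4, -2], [-5, -1]]
= [[-2/7, 1/7], [5/14, 1/14]]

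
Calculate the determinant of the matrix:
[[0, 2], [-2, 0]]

For a 2×2 matrix [[a, b], [c, d]], det = ad - bc
det = (0)(0) - (2)(-2) = 0 - -4 = 4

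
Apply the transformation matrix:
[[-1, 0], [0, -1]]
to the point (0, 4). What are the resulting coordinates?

Matrix multiplication:
[[-1, 0], [0, -1]] × [0, 4]ᵀ
= [(-1)(0) + (0)(4), (0)(0) + (-1)(4)]ᵀ
= [0, -4]ᵀ
Result: (0, -4)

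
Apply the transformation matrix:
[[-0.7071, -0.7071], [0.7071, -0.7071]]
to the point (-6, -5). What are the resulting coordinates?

Matrix multiplication:
[[-0.7071, -0.7071], [0.7071, -0.7071]] × [-6, -5]ᵀ
= [(-0.7071)(-6) + (-0.7071)(-5), (0.7071)(-6) + (-0.7071)(-5)]ᵀ
= [7.7781, -0.7071]ᵀ
Result: (7.7781, -0.7071)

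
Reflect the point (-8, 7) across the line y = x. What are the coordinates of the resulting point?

Reflection across line y = x: (-8, 7) → (7, -8)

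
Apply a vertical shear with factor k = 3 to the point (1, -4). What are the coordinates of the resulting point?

Shear matrix for vertical shear with factor k = 3:
[[1, 0], [3, 1]]
Result: (1, -4) → (1, -1)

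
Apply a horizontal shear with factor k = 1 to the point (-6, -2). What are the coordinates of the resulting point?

Shear matrix for horizontal shear with factor k = 1:
[[1, 1], [0, 1]]
Result: (-6, -2) → (-8, -2)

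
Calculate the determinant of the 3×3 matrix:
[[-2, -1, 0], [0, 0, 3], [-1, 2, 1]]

Expansion along first row:
det = -2·det([[0,3],[2,1]]) - -1·det([[0,3],[-1,1]]) + 0·det([[0,0],[-1,2]])
    = -2·(0·1 - 3·2) - -1·(0·1 - 3·-1) + 0·(0·2 - 0·-1)
    = -2·-6 - -1·3 + 0·0
    = 12 + 3 + 0 = 15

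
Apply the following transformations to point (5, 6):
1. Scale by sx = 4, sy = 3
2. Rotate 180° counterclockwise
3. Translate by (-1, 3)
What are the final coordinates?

Step 1: Scale → (20, 18)
Step 2: Rotate 180° → (-20, -18)
Step 3: Translate → (-21, -15)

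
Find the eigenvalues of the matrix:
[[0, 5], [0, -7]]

Characteristic equation: det(A - λI) = 0
λ² - (trace)λ + (det) = 0
trace = 0 + -7 = -7, det = (0)(-7) - (5)(0) = 0
λ² - (-7)λ + (0) = 0
λ = (-7 ± √((-7)² - 4·(0))) / 2 = (-7 ± √49) / 2
Solving: λ = -7, 0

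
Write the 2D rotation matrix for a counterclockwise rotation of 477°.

Rotation matrix formula: [[cos θ, -sin θ], [sin θ, cos θ]]
For θ = 477°:
cos(477°) = -0.4540
sin(477°) = 0.8910
Result: [[-0.4540, -0.8910], [0.8910, -0.4540]]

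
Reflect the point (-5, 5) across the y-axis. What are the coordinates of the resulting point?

Reflection across y-axis: (-5, 5) → (5, 5)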